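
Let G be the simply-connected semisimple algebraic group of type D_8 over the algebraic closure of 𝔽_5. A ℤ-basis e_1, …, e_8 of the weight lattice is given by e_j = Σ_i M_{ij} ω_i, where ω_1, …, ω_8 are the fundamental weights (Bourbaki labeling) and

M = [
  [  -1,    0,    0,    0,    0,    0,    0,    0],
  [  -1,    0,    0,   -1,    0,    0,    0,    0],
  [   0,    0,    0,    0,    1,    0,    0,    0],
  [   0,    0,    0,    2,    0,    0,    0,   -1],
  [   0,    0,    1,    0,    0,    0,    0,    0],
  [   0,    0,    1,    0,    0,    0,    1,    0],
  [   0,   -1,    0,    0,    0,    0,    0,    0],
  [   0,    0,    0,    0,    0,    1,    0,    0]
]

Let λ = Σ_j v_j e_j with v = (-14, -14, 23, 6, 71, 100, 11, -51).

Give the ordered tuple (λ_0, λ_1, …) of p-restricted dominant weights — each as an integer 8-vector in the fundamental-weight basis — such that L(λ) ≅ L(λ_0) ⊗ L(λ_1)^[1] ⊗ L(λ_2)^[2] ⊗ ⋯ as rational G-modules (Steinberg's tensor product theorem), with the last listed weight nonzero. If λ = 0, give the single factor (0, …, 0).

Change of basis e → ω: c = M·v where v = (-14, -14, 23, 6, 71, 100, 11, -51):
  c_1 = -1*-14 + 0*-14 + 0*23 + 0*6 + 0*71 + 0*100 + 0*11 + 0*-51 = 14
  c_2 = -1*-14 + 0*-14 + 0*23 + -1*6 + 0*71 + 0*100 + 0*11 + 0*-51 = 8
  c_3 = 0*-14 + 0*-14 + 0*23 + 0*6 + 1*71 + 0*100 + 0*11 + 0*-51 = 71
  c_4 = 0*-14 + 0*-14 + 0*23 + 2*6 + 0*71 + 0*100 + 0*11 + -1*-51 = 63
  c_5 = 0*-14 + 0*-14 + 1*23 + 0*6 + 0*71 + 0*100 + 0*11 + 0*-51 = 23
  c_6 = 0*-14 + 0*-14 + 1*23 + 0*6 + 0*71 + 0*100 + 1*11 + 0*-51 = 34
  c_7 = 0*-14 + -1*-14 + 0*23 + 0*6 + 0*71 + 0*100 + 0*11 + 0*-51 = 14
  c_8 = 0*-14 + 0*-14 + 0*23 + 0*6 + 0*71 + 1*100 + 0*11 + 0*-51 = 100
Expand coordinatewise in base 5:
  c_1 = 14 = 4·5^0 + 2·5^1
  c_2 = 8 = 3·5^0 + 1·5^1
  c_3 = 71 = 1·5^0 + 4·5^1 + 2·5^2
  c_4 = 63 = 3·5^0 + 2·5^1 + 2·5^2
  c_5 = 23 = 3·5^0 + 4·5^1
  c_6 = 34 = 4·5^0 + 1·5^1 + 1·5^2
  c_7 = 14 = 4·5^0 + 2·5^1
  c_8 = 100 = 0·5^0 + 0·5^1 + 4·5^2
λ_0 = (4, 3, 1, 3, 3, 4, 4, 0)
λ_1 = (2, 1, 4, 2, 4, 1, 2, 0)
λ_2 = (0, 0, 2, 2, 0, 1, 0, 4)

((4, 3, 1, 3, 3, 4, 4, 0), (2, 1, 4, 2, 4, 1, 2, 0), (0, 0, 2, 2, 0, 1, 0, 4))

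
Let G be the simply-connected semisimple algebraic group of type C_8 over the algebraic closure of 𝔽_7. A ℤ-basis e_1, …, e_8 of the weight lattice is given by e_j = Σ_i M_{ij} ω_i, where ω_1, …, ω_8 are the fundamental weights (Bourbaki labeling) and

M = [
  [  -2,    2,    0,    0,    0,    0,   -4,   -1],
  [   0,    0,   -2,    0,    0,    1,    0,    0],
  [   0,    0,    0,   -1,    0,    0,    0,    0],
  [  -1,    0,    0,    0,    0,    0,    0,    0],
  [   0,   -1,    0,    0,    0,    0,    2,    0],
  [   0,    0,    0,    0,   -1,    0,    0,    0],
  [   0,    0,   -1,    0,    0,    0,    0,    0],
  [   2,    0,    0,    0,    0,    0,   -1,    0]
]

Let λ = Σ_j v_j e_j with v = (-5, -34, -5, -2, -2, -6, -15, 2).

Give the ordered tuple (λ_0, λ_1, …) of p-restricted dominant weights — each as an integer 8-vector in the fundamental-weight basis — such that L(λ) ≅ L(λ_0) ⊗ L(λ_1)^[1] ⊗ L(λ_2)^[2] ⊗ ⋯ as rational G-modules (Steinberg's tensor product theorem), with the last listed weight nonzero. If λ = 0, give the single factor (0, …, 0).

Compute c_i = Σ_j M_{ij} v_j with v = (-5, -34, -5, -2, -2, -6, -15, 2):
  c_1 = (-2)·(-5) + (2)·(-34) + (0)·(-5) + (0)·(-2) + (0)·(-2) + (0)·(-6) + (-4)·(-15) + (-1)·(2) = 0
  c_2 = (0)·(-5) + (0)·(-34) + (-2)·(-5) + (0)·(-2) + (0)·(-2) + (1)·(-6) + (0)·(-15) + 0·2 = 4
  c_3 = (0)·(-5) + (0)·(-34) + (0)·(-5) + (-1)·(-2) + (0)·(-2) + (0)·(-6) + (0)·(-15) + 0·2 = 2
  c_4 = (-1)·(-5) + (0)·(-34) + (0)·(-5) + (0)·(-2) + (0)·(-2) + (0)·(-6) + (0)·(-15) + 0·2 = 5
  c_5 = (0)·(-5) + (-1)·(-34) + (0)·(-5) + (0)·(-2) + (0)·(-2) + (0)·(-6) + (2)·(-15) + 0·2 = 4
  c_6 = (0)·(-5) + (0)·(-34) + (0)·(-5) + (0)·(-2) + (-1)·(-2) + (0)·(-6) + (0)·(-15) + 0·2 = 2
  c_7 = (0)·(-5) + (0)·(-34) + (-1)·(-5) + (0)·(-2) + (0)·(-2) + (0)·(-6) + (0)·(-15) + 0·2 = 5
  c_8 = (2)·(-5) + (0)·(-34) + (0)·(-5) + (0)·(-2) + (0)·(-2) + (0)·(-6) + (-1)·(-15) + 0·2 = 5
Expand coordinatewise in base 7:
  c_1 = 0
  c_2 = 4 = 4·7^0
  c_3 = 2 = 2·7^0
  c_4 = 5 = 5·7^0
  c_5 = 4 = 4·7^0
  c_6 = 2 = 2·7^0
  c_7 = 5 = 5·7^0
  c_8 = 5 = 5·7^0
p-restricted factor λ_0 = (0, 4, 2, 5, 4, 2, 5, 5)

((0, 4, 2, 5, 4, 2, 5, 5),)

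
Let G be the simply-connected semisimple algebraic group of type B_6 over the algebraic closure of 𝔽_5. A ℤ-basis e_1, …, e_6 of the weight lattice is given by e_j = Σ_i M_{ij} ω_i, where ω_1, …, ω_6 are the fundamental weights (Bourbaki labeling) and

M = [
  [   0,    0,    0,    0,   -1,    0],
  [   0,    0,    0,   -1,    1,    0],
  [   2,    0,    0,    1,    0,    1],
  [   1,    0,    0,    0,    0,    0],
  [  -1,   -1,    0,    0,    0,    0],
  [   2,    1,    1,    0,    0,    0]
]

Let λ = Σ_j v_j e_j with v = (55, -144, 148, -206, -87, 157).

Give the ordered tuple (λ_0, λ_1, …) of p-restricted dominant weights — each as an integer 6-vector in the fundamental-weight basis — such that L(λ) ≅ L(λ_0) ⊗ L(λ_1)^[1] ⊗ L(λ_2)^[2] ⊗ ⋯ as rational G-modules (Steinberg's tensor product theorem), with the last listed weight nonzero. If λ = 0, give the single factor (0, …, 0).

Converting to the ω-basis (c_i = row i of M dotted with v = (55, -144, 148, -206, -87, 157)):
  c_1 = 0*55 + 0*-144 + 0*148 + 0*-206 + -1*-87 + 0*157 = 87
  c_2 = 0*55 + 0*-144 + 0*148 + -1*-206 + 1*-87 + 0*157 = 119
  c_3 = 2*55 + 0*-144 + 0*148 + 1*-206 + 0*-87 + 1*157 = 61
  c_4 = 1*55 + 0*-144 + 0*148 + 0*-206 + 0*-87 + 0*157 = 55
  c_5 = -1*55 + -1*-144 + 0*148 + 0*-206 + 0*-87 + 0*157 = 89
  c_6 = 2*55 + 1*-144 + 1*148 + 0*-206 + 0*-87 + 0*157 = 114
Base-5 expansion of each c_i:
  c_1 = 87 = 2·5^0 + 2·5^1 + 3·5^2
  c_2 = 119 = 4·5^0 + 3·5^1 + 4·5^2
  c_3 = 61 = 1·5^0 + 2·5^1 + 2·5^2
  c_4 = 55 = 0·5^0 + 1·5^1 + 2·5^2
  c_5 = 89 = 4·5^0 + 2·5^1 + 3·5^2
  c_6 = 114 = 4·5^0 + 2·5^1 + 4·5^2
p-restricted factor λ_0 = (2, 4, 1, 0, 4, 4)
p-restricted factor λ_1 = (2, 3, 2, 1, 2, 2)
p-restricted factor λ_2 = (3, 4, 2, 2, 3, 4)

((2, 4, 1, 0, 4, 4), (2, 3, 2, 1, 2, 2), (3, 4, 2, 2, 3, 4))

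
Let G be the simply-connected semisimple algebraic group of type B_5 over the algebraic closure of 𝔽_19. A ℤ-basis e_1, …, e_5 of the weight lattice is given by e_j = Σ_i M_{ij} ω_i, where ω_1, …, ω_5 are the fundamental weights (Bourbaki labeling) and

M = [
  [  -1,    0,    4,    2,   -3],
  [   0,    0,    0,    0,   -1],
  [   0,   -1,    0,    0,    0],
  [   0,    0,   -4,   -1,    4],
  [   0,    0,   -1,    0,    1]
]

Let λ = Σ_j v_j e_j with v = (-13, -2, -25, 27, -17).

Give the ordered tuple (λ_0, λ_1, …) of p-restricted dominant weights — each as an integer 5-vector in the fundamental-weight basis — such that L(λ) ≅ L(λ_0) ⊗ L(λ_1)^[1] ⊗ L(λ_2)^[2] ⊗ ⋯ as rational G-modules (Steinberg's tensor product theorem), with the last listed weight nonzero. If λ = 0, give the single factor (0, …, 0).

((18, 17, 2, 5, 8),)

Change of basis e → ω: c = M·v where v = (-13, -2, -25, 27, -17):
  c_1 = (-1)·(-13) + (0)·(-2) + (4)·(-25) + 2·27 + (-3)·(-17) = 18
  c_2 = (0)·(-13) + (0)·(-2) + (0)·(-25) + 0·27 + (-1)·(-17) = 17
  c_3 = (0)·(-13) + (-1)·(-2) + (0)·(-25) + 0·27 + (0)·(-17) = 2
  c_4 = (0)·(-13) + (0)·(-2) + (-4)·(-25) + (-1)·(27) + (4)·(-17) = 5
  c_5 = (0)·(-13) + (0)·(-2) + (-1)·(-25) + 0·27 + (1)·(-17) = 8
Writing each c_i in base p = 19:
  c_1 = 18 = 18·19^0
  c_2 = 17 = 17·19^0
  c_3 = 2 = 2·19^0
  c_4 = 5 = 5·19^0
  c_5 = 8 = 8·19^0
p-restricted factor λ_0 = (18, 17, 2, 5, 8)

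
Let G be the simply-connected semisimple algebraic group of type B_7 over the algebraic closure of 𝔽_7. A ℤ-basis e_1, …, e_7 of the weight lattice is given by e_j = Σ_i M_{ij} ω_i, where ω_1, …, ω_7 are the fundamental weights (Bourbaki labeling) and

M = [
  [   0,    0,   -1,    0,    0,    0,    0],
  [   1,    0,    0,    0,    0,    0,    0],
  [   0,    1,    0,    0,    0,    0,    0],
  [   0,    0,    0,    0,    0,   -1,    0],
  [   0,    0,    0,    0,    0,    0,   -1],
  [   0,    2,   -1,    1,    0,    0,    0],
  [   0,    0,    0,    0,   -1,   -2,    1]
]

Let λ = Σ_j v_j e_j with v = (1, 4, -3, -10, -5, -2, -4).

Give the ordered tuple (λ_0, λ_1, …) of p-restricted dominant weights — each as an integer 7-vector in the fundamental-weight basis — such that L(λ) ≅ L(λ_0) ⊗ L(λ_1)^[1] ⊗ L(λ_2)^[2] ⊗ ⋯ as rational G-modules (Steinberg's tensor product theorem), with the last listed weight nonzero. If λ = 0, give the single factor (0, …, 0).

In the fundamental-weight basis, λ has coordinates c = M·v (v = (1, 4, -3, -10, -5, -2, -4)):
  c_1 = 0*1 + 0*4 + -1*-3 + 0*-10 + 0*-5 + 0*-2 + 0*-4 = 3
  c_2 = 1*1 + 0*4 + 0*-3 + 0*-10 + 0*-5 + 0*-2 + 0*-4 = 1
  c_3 = 0*1 + 1*4 + 0*-3 + 0*-10 + 0*-5 + 0*-2 + 0*-4 = 4
  c_4 = 0*1 + 0*4 + 0*-3 + 0*-10 + 0*-5 + -1*-2 + 0*-4 = 2
  c_5 = 0*1 + 0*4 + 0*-3 + 0*-10 + 0*-5 + 0*-2 + -1*-4 = 4
  c_6 = 0*1 + 2*4 + -1*-3 + 1*-10 + 0*-5 + 0*-2 + 0*-4 = 1
  c_7 = 0*1 + 0*4 + 0*-3 + 0*-10 + -1*-5 + -2*-2 + 1*-4 = 5
Base-7 expansion of each c_i:
  c_1 = 3 = 3·7^0
  c_2 = 1 = 1·7^0
  c_3 = 4 = 4·7^0
  c_4 = 2 = 2·7^0
  c_5 = 4 = 4·7^0
  c_6 = 1 = 1·7^0
  c_7 = 5 = 5·7^0
λ_0 = (3, 1, 4, 2, 4, 1, 5)

((3, 1, 4, 2, 4, 1, 5),)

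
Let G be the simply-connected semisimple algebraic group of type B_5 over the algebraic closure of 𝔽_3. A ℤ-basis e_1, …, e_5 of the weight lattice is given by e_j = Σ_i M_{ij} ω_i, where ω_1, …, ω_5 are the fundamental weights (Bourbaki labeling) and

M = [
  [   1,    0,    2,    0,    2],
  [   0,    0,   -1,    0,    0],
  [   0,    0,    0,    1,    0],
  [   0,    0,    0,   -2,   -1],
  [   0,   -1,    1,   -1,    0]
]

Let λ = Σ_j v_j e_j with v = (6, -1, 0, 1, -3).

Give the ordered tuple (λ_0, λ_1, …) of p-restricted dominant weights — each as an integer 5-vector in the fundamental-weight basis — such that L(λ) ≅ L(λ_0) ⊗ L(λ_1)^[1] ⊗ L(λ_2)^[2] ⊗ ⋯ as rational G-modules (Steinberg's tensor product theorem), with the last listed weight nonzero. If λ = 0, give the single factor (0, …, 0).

Compute c_i = Σ_j M_{ij} v_j with v = (6, -1, 0, 1, -3):
  c_1 = (1)·(6) + (0)·(-1) + (2)·(0) + (0)·(1) + (2)·(-3) = 0
  c_2 = (0)·(6) + (0)·(-1) + (-1)·(0) + (0)·(1) + (0)·(-3) = 0
  c_3 = (0)·(6) + (0)·(-1) + (0)·(0) + (1)·(1) + (0)·(-3) = 1
  c_4 = (0)·(6) + (0)·(-1) + (0)·(0) + (-2)·(1) + (-1)·(-3) = 1
  c_5 = (0)·(6) + (-1)·(-1) + (1)·(0) + (-1)·(1) + (0)·(-3) = 0
p = 3; digits c_i = Σ_j d_{ij}·3^j, 0 ≤ d_{ij} < 3:
  c_1 = 0
  c_2 = 0
  c_3 = 1 = 1·3^0
  c_4 = 1 = 1·3^0
  c_5 = 0
Factor λ_0 = (0, 0, 1, 1, 0)

((0, 0, 1, 1, 0),)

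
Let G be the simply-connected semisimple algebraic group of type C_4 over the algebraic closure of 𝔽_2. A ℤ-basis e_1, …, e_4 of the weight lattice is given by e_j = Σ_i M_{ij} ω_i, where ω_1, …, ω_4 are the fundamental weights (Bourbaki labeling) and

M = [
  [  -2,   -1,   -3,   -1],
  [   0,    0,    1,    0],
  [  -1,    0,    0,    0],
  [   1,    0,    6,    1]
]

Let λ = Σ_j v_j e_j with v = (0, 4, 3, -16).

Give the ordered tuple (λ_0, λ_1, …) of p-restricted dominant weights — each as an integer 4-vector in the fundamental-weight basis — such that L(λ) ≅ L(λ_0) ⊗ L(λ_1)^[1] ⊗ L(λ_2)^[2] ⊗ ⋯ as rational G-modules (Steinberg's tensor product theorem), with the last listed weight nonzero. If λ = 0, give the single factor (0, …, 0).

((1, 1, 0, 0), (1, 1, 0, 1))

ω-coordinates c = M·v, v = (0, 4, 3, -16):
  c_1 = -2*0 + -1*4 + -3*3 + -1*-16 = 3
  c_2 = 0*0 + 0*4 + 1*3 + 0*-16 = 3
  c_3 = -1*0 + 0*4 + 0*3 + 0*-16 = 0
  c_4 = 1*0 + 0*4 + 6*3 + 1*-16 = 2
Writing each c_i in base p = 2:
  c_1 = 3 = 1·2^0 + 1·2^1
  c_2 = 3 = 1·2^0 + 1·2^1
  c_3 = 0
  c_4 = 2 = 0·2^0 + 1·2^1
λ_0 = (1, 1, 0, 0)
λ_1 = (1, 1, 0, 1)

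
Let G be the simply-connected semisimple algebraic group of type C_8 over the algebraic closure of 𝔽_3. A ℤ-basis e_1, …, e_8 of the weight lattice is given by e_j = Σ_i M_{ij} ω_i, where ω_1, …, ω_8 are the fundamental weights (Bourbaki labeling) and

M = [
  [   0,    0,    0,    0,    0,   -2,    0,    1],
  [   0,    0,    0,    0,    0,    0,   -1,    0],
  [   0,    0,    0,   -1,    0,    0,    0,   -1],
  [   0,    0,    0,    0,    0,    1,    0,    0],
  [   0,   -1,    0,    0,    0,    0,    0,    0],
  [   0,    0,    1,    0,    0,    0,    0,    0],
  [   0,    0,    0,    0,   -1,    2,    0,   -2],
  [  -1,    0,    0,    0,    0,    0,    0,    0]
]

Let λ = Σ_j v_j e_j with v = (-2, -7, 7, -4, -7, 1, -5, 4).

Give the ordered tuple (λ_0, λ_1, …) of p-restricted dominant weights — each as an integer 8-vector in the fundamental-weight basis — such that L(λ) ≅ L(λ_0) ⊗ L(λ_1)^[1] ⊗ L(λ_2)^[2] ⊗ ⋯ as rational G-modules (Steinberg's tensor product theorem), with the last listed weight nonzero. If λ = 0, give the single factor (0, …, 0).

ω-coordinates c = M·v, v = (-2, -7, 7, -4, -7, 1, -5, 4):
  c_1 = (0)·(-2) + (0)·(-7) + (0)·(7) + (0)·(-4) + (0)·(-7) + (-2)·(1) + (0)·(-5) + (1)·(4) = 2
  c_2 = (0)·(-2) + (0)·(-7) + (0)·(7) + (0)·(-4) + (0)·(-7) + (0)·(1) + (-1)·(-5) + (0)·(4) = 5
  c_3 = (0)·(-2) + (0)·(-7) + (0)·(7) + (-1)·(-4) + (0)·(-7) + (0)·(1) + (0)·(-5) + (-1)·(4) = 0
  c_4 = (0)·(-2) + (0)·(-7) + (0)·(7) + (0)·(-4) + (0)·(-7) + (1)·(1) + (0)·(-5) + (0)·(4) = 1
  c_5 = (0)·(-2) + (-1)·(-7) + (0)·(7) + (0)·(-4) + (0)·(-7) + (0)·(1) + (0)·(-5) + (0)·(4) = 7
  c_6 = (0)·(-2) + (0)·(-7) + (1)·(7) + (0)·(-4) + (0)·(-7) + (0)·(1) + (0)·(-5) + (0)·(4) = 7
  c_7 = (0)·(-2) + (0)·(-7) + (0)·(7) + (0)·(-4) + (-1)·(-7) + (2)·(1) + (0)·(-5) + (-2)·(4) = 1
  c_8 = (-1)·(-2) + (0)·(-7) + (0)·(7) + (0)·(-4) + (0)·(-7) + (0)·(1) + (0)·(-5) + (0)·(4) = 2
Expand coordinatewise in base 3:
  c_1 = 2 = 2·3^0
  c_2 = 5 = 2·3^0 + 1·3^1
  c_3 = 0
  c_4 = 1 = 1·3^0
  c_5 = 7 = 1·3^0 + 2·3^1
  c_6 = 7 = 1·3^0 + 2·3^1
  c_7 = 1 = 1·3^0
  c_8 = 2 = 2·3^0
λ_0 = (2, 2, 0, 1, 1, 1, 1, 2)
λ_1 = (0, 1, 0, 0, 2, 2, 0, 0)

((2, 2, 0, 1, 1, 1, 1, 2), (0, 1, 0, 0, 2, 2, 0, 0))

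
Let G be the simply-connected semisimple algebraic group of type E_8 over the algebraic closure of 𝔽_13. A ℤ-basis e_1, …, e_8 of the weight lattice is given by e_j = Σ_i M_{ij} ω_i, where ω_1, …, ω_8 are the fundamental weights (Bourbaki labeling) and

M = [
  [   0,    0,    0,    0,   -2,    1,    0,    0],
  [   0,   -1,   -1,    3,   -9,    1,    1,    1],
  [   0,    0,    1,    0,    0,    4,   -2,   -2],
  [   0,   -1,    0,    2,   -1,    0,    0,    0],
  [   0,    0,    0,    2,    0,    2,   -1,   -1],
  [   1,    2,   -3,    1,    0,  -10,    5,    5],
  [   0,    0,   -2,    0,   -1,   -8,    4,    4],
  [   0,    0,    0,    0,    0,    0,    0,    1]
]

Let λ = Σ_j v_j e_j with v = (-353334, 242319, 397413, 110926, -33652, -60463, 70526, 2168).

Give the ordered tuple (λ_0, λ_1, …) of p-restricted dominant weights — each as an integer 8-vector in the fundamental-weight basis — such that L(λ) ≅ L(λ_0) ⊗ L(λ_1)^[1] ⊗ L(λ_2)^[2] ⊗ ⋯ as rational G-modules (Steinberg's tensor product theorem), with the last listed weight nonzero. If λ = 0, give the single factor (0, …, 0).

((3, 7, 7, 3, 9, 8, 7, 10), (6, 2, 2, 0, 0, 0, 9, 10), (1, 9, 8, 0, 11, 3, 0, 12), (3, 3, 4, 6, 12, 8, 6, 0))

ω-coordinates c = M·v, v = (-353334, 242319, 397413, 110926, -33652, -60463, 70526, 2168):
  c_1 = 0*-353334 + 0*242319 + 0*397413 + 0*110926 + -2*-33652 + 1*-60463 + 0*70526 + 0*2168 = 6841
  c_2 = 0*-353334 + -1*242319 + -1*397413 + 3*110926 + -9*-33652 + 1*-60463 + 1*70526 + 1*2168 = 8145
  c_3 = 0*-353334 + 0*242319 + 1*397413 + 0*110926 + 0*-33652 + 4*-60463 + -2*70526 + -2*2168 = 10173
  c_4 = 0*-353334 + -1*242319 + 0*397413 + 2*110926 + -1*-33652 + 0*-60463 + 0*70526 + 0*2168 = 13185
  c_5 = 0*-353334 + 0*242319 + 0*397413 + 2*110926 + 0*-33652 + 2*-60463 + -1*70526 + -1*2168 = 28232
  c_6 = 1*-353334 + 2*242319 + -3*397413 + 1*110926 + 0*-33652 + -10*-60463 + 5*70526 + 5*2168 = 18091
  c_7 = 0*-353334 + 0*242319 + -2*397413 + 0*110926 + -1*-33652 + -8*-60463 + 4*70526 + 4*2168 = 13306
  c_8 = 0*-353334 + 0*242319 + 0*397413 + 0*110926 + 0*-33652 + 0*-60463 + 0*70526 + 1*2168 = 2168
Expand coordinatewise in base 13:
  c_1 = 6841 = 3·13^0 + 6·13^1 + 1·13^2 + 3·13^3
  c_2 = 8145 = 7·13^0 + 2·13^1 + 9·13^2 + 3·13^3
  c_3 = 10173 = 7·13^0 + 2·13^1 + 8·13^2 + 4·13^3
  c_4 = 13185 = 3·13^0 + 0·13^1 + 0·13^2 + 6·13^3
  c_5 = 28232 = 9·13^0 + 0·13^1 + 11·13^2 + 12·13^3
  c_6 = 18091 = 8·13^0 + 0·13^1 + 3·13^2 + 8·13^3
  c_7 = 13306 = 7·13^0 + 9·13^1 + 0·13^2 + 6·13^3
  c_8 = 2168 = 10·13^0 + 10·13^1 + 12·13^2
p-restricted factor λ_0 = (3, 7, 7, 3, 9, 8, 7, 10)
p-restricted factor λ_1 = (6, 2, 2, 0, 0, 0, 9, 10)
p-restricted factor λ_2 = (1, 9, 8, 0, 11, 3, 0, 12)
p-restricted factor λ_3 = (3, 3, 4, 6, 12, 8, 6, 0)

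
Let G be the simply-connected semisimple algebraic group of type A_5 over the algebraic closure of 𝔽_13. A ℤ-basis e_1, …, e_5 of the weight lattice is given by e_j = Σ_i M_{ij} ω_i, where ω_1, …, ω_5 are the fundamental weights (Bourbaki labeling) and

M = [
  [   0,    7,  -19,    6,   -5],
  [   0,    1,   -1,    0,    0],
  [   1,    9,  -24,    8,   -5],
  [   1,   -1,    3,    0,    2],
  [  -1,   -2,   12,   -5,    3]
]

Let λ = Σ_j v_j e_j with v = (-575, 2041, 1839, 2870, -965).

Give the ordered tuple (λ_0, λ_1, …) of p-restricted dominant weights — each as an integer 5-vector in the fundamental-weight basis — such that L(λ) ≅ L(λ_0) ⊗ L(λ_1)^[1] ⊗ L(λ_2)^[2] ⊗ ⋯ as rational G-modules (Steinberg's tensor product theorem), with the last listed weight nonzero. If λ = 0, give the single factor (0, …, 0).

Converting to the ω-basis (c_i = row i of M dotted with v = (-575, 2041, 1839, 2870, -965)):
  c_1 = 0*-575 + 7*2041 + -19*1839 + 6*2870 + -5*-965 = 1391
  c_2 = 0*-575 + 1*2041 + -1*1839 + 0*2870 + 0*-965 = 202
  c_3 = 1*-575 + 9*2041 + -24*1839 + 8*2870 + -5*-965 = 1443
  c_4 = 1*-575 + -1*2041 + 3*1839 + 0*2870 + 2*-965 = 971
  c_5 = -1*-575 + -2*2041 + 12*1839 + -5*2870 + 3*-965 = 1316
Expand coordinatewise in base 13:
  c_1 = 1391 = 0·13^0 + 3·13^1 + 8·13^2
  c_2 = 202 = 7·13^0 + 2·13^1 + 1·13^2
  c_3 = 1443 = 0·13^0 + 7·13^1 + 8·13^2
  c_4 = 971 = 9·13^0 + 9·13^1 + 5·13^2
  c_5 = 1316 = 3·13^0 + 10·13^1 + 7·13^2
p-restricted factor λ_0 = (0, 7, 0, 9, 3)
p-restricted factor λ_1 = (3, 2, 7, 9, 10)
p-restricted factor λ_2 = (8, 1, 8, 5, 7)

((0, 7, 0, 9, 3), (3, 2, 7, 9, 10), (8, 1, 8, 5, 7))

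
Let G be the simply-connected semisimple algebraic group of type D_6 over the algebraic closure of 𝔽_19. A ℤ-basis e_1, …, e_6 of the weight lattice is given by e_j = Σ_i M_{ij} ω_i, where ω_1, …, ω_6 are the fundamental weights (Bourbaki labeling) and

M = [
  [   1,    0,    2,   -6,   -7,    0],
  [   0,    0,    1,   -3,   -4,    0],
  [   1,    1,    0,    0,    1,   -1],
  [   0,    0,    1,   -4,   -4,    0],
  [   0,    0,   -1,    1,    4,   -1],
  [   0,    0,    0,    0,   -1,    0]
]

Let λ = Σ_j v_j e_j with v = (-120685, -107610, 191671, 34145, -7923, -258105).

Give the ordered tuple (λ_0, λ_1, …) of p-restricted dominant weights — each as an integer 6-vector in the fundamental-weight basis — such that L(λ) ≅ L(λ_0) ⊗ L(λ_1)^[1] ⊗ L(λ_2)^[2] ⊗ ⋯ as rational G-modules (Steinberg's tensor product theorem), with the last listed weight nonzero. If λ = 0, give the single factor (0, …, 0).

((8, 12, 18, 10, 12, 0), (13, 18, 11, 7, 15, 18), (9, 11, 3, 12, 0, 2), (16, 17, 3, 12, 10, 1))

Converting to the ω-basis (c_i = row i of M dotted with v = (-120685, -107610, 191671, 34145, -7923, -258105)):
  c_1 = 1*-120685 + 0*-107610 + 2*191671 + -6*34145 + -7*-7923 + 0*-258105 = 113248
  c_2 = 0*-120685 + 0*-107610 + 1*191671 + -3*34145 + -4*-7923 + 0*-258105 = 120928
  c_3 = 1*-120685 + 1*-107610 + 0*191671 + 0*34145 + 1*-7923 + -1*-258105 = 21887
  c_4 = 0*-120685 + 0*-107610 + 1*191671 + -4*34145 + -4*-7923 + 0*-258105 = 86783
  c_5 = 0*-120685 + 0*-107610 + -1*191671 + 1*34145 + 4*-7923 + -1*-258105 = 68887
  c_6 = 0*-120685 + 0*-107610 + 0*191671 + 0*34145 + -1*-7923 + 0*-258105 = 7923
p = 19; digits c_i = Σ_j d_{ij}·19^j, 0 ≤ d_{ij} < 19:
  c_1 = 113248 = 8·19^0 + 13·19^1 + 9·19^2 + 16·19^3
  c_2 = 120928 = 12·19^0 + 18·19^1 + 11·19^2 + 17·19^3
  c_3 = 21887 = 18·19^0 + 11·19^1 + 3·19^2 + 3·19^3
  c_4 = 86783 = 10·19^0 + 7·19^1 + 12·19^2 + 12·19^3
  c_5 = 68887 = 12·19^0 + 15·19^1 + 0·19^2 + 10·19^3
  c_6 = 7923 = 0·19^0 + 18·19^1 + 2·19^2 + 1·19^3
p-restricted factor λ_0 = (8, 12, 18, 10, 12, 0)
p-restricted factor λ_1 = (13, 18, 11, 7, 15, 18)
p-restricted factor λ_2 = (9, 11, 3, 12, 0, 2)
p-restricted factor λ_3 = (16, 17, 3, 12, 10, 1)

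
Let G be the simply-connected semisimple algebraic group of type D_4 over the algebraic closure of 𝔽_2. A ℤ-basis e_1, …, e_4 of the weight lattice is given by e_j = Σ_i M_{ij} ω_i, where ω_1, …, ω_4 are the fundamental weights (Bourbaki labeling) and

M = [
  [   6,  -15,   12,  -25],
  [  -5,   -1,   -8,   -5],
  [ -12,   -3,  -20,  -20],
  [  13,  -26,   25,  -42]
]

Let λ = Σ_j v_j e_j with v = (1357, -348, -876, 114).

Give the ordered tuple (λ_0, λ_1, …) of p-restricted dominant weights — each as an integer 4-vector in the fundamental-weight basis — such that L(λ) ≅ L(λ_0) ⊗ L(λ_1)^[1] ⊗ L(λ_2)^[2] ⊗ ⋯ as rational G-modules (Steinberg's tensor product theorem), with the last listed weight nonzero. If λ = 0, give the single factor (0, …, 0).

((0, 1, 0, 1),)

Change of basis e → ω: c = M·v where v = (1357, -348, -876, 114):
  c_1 = (6)·(1357) + (-15)·(-348) + (12)·(-876) + (-25)·(114) = 0
  c_2 = (-5)·(1357) + (-1)·(-348) + (-8)·(-876) + (-5)·(114) = 1
  c_3 = (-12)·(1357) + (-3)·(-348) + (-20)·(-876) + (-20)·(114) = 0
  c_4 = (13)·(1357) + (-26)·(-348) + (25)·(-876) + (-42)·(114) = 1
Base-2 expansion of each c_i:
  c_1 = 0
  c_2 = 1 = 1·2^0
  c_3 = 0
  c_4 = 1 = 1·2^0
p-restricted factor λ_0 = (0, 1, 0, 1)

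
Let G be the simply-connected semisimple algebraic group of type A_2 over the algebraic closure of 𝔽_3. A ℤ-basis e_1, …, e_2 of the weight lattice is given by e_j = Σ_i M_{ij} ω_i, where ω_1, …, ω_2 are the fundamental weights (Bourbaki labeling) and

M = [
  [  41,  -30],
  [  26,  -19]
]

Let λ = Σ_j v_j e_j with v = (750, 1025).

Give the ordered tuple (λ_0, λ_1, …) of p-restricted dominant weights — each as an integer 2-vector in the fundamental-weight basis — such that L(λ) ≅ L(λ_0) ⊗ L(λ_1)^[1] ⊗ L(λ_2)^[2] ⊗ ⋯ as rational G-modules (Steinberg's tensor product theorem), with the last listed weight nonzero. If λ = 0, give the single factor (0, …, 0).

In the fundamental-weight basis, λ has coordinates c = M·v (v = (750, 1025)):
  c_1 = (41)·(750) + (-30)·(1025) = 0
  c_2 = (26)·(750) + (-19)·(1025) = 25
p = 3; digits c_i = Σ_j d_{ij}·3^j, 0 ≤ d_{ij} < 3:
  c_1 = 0
  c_2 = 25 = 1·3^0 + 2·3^1 + 2·3^2
p-restricted factor λ_0 = (0, 1)
p-restricted factor λ_1 = (0, 2)
p-restricted factor λ_2 = (0, 2)

((0, 1), (0, 2), (0, 2))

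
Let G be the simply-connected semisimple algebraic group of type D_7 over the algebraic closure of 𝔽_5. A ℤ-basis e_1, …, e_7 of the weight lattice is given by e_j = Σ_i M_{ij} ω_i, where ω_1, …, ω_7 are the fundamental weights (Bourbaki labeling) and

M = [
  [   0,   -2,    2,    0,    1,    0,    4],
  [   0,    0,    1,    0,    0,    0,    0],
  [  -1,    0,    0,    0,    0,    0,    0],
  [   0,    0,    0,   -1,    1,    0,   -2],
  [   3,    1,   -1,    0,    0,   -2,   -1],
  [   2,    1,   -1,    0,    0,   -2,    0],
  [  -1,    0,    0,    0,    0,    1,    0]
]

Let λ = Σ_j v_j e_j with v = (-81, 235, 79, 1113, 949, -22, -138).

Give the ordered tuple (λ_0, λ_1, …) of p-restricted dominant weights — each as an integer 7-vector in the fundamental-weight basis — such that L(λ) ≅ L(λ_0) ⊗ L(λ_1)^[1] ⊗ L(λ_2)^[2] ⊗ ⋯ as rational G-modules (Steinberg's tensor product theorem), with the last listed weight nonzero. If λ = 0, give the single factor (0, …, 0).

Change of basis e → ω: c = M·v where v = (-81, 235, 79, 1113, 949, -22, -138):
  c_1 = 0*-81 + -2*235 + 2*79 + 0*1113 + 1*949 + 0*-22 + 4*-138 = 85
  c_2 = 0*-81 + 0*235 + 1*79 + 0*1113 + 0*949 + 0*-22 + 0*-138 = 79
  c_3 = -1*-81 + 0*235 + 0*79 + 0*1113 + 0*949 + 0*-22 + 0*-138 = 81
  c_4 = 0*-81 + 0*235 + 0*79 + -1*1113 + 1*949 + 0*-22 + -2*-138 = 112
  c_5 = 3*-81 + 1*235 + -1*79 + 0*1113 + 0*949 + -2*-22 + -1*-138 = 95
  c_6 = 2*-81 + 1*235 + -1*79 + 0*1113 + 0*949 + -2*-22 + 0*-138 = 38
  c_7 = -1*-81 + 0*235 + 0*79 + 0*1113 + 0*949 + 1*-22 + 0*-138 = 59
Base-5 expansion of each c_i:
  c_1 = 85 = 0·5^0 + 2·5^1 + 3·5^2
  c_2 = 79 = 4·5^0 + 0·5^1 + 3·5^2
  c_3 = 81 = 1·5^0 + 1·5^1 + 3·5^2
  c_4 = 112 = 2·5^0 + 2·5^1 + 4·5^2
  c_5 = 95 = 0·5^0 + 4·5^1 + 3·5^2
  c_6 = 38 = 3·5^0 + 2·5^1 + 1·5^2
  c_7 = 59 = 4·5^0 + 1·5^1 + 2·5^2
λ_0 = (0, 4, 1, 2, 0, 3, 4)
λ_1 = (2, 0, 1, 2, 4, 2, 1)
λ_2 = (3, 3, 3, 4, 3, 1, 2)

((0, 4, 1, 2, 0, 3, 4), (2, 0, 1, 2, 4, 2, 1), (3, 3, 3, 4, 3, 1, 2))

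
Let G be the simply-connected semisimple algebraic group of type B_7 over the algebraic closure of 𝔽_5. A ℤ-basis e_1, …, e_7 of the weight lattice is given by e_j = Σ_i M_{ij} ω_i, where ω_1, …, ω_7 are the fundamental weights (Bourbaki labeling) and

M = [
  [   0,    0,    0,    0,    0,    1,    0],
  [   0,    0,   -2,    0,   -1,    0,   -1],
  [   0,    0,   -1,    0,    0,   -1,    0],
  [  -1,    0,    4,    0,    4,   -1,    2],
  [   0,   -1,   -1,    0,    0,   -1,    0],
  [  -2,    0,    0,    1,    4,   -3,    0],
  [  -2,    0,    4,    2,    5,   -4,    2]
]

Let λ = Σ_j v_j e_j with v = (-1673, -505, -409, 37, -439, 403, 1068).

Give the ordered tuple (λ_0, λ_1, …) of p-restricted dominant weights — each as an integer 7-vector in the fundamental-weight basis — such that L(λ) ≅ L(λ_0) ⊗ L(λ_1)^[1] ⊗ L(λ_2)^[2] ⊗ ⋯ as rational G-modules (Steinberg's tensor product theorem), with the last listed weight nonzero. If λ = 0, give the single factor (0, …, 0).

Change of basis e → ω: c = M·v where v = (-1673, -505, -409, 37, -439, 403, 1068):
  c_1 = (0)·(-1673) + (0)·(-505) + (0)·(-409) + (0)·(37) + (0)·(-439) + (1)·(403) + (0)·(1068) = 403
  c_2 = (0)·(-1673) + (0)·(-505) + (-2)·(-409) + (0)·(37) + (-1)·(-439) + (0)·(403) + (-1)·(1068) = 189
  c_3 = (0)·(-1673) + (0)·(-505) + (-1)·(-409) + (0)·(37) + (0)·(-439) + (-1)·(403) + (0)·(1068) = 6
  c_4 = (-1)·(-1673) + (0)·(-505) + (4)·(-409) + (0)·(37) + (4)·(-439) + (-1)·(403) + (2)·(1068) = 14
  c_5 = (0)·(-1673) + (-1)·(-505) + (-1)·(-409) + (0)·(37) + (0)·(-439) + (-1)·(403) + (0)·(1068) = 511
  c_6 = (-2)·(-1673) + (0)·(-505) + (0)·(-409) + (1)·(37) + (4)·(-439) + (-3)·(403) + (0)·(1068) = 418
  c_7 = (-2)·(-1673) + (0)·(-505) + (4)·(-409) + (2)·(37) + (5)·(-439) + (-4)·(403) + (2)·(1068) = 113
Writing each c_i in base p = 5:
  c_1 = 403 = 3·5^0 + 0·5^1 + 1·5^2 + 3·5^3
  c_2 = 189 = 4·5^0 + 2·5^1 + 2·5^2 + 1·5^3
  c_3 = 6 = 1·5^0 + 1·5^1
  c_4 = 14 = 4·5^0 + 2·5^1
  c_5 = 511 = 1·5^0 + 2·5^1 + 0·5^2 + 4·5^3
  c_6 = 418 = 3·5^0 + 3·5^1 + 1·5^2 + 3·5^3
  c_7 = 113 = 3·5^0 + 2·5^1 + 4·5^2
λ_0 = (3, 4, 1, 4, 1, 3, 3)
λ_1 = (0, 2, 1, 2, 2, 3, 2)
λ_2 = (1, 2, 0, 0, 0, 1, 4)
λ_3 = (3, 1, 0, 0, 4, 3, 0)

((3, 4, 1, 4, 1, 3, 3), (0, 2, 1, 2, 2, 3, 2), (1, 2, 0, 0, 0, 1, 4), (3, 1, 0, 0, 4, 3, 0))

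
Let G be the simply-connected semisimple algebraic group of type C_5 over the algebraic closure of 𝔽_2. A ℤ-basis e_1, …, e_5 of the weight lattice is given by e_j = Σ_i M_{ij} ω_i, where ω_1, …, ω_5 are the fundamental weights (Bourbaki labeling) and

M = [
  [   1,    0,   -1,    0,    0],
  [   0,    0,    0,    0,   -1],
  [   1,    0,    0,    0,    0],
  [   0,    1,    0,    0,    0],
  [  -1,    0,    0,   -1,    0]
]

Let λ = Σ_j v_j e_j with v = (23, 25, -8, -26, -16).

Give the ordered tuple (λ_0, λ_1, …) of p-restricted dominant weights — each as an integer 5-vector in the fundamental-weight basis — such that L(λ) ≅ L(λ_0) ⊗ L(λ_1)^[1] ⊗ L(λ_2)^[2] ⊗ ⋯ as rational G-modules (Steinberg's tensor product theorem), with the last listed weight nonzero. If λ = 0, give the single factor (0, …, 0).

((1, 0, 1, 1, 1), (1, 0, 1, 0, 1), (1, 0, 1, 0, 0), (1, 0, 0, 1, 0), (1, 1, 1, 1, 0))

In the fundamental-weight basis, λ has coordinates c = M·v (v = (23, 25, -8, -26, -16)):
  c_1 = 1*23 + 0*25 + -1*-8 + 0*-26 + 0*-16 = 31
  c_2 = 0*23 + 0*25 + 0*-8 + 0*-26 + -1*-16 = 16
  c_3 = 1*23 + 0*25 + 0*-8 + 0*-26 + 0*-16 = 23
  c_4 = 0*23 + 1*25 + 0*-8 + 0*-26 + 0*-16 = 25
  c_5 = -1*23 + 0*25 + 0*-8 + -1*-26 + 0*-16 = 3
Base-2 expansion of each c_i:
  c_1 = 31 = 1·2^0 + 1·2^1 + 1·2^2 + 1·2^3 + 1·2^4
  c_2 = 16 = 0·2^0 + 0·2^1 + 0·2^2 + 0·2^3 + 1·2^4
  c_3 = 23 = 1·2^0 + 1·2^1 + 1·2^2 + 0·2^3 + 1·2^4
  c_4 = 25 = 1·2^0 + 0·2^1 + 0·2^2 + 1·2^3 + 1·2^4
  c_5 = 3 = 1·2^0 + 1·2^1
Factor λ_0 = (1, 0, 1, 1, 1)
Factor λ_1 = (1, 0, 1, 0, 1)
Factor λ_2 = (1, 0, 1, 0, 0)
Factor λ_3 = (1, 0, 0, 1, 0)
Factor λ_4 = (1, 1, 1, 1, 0)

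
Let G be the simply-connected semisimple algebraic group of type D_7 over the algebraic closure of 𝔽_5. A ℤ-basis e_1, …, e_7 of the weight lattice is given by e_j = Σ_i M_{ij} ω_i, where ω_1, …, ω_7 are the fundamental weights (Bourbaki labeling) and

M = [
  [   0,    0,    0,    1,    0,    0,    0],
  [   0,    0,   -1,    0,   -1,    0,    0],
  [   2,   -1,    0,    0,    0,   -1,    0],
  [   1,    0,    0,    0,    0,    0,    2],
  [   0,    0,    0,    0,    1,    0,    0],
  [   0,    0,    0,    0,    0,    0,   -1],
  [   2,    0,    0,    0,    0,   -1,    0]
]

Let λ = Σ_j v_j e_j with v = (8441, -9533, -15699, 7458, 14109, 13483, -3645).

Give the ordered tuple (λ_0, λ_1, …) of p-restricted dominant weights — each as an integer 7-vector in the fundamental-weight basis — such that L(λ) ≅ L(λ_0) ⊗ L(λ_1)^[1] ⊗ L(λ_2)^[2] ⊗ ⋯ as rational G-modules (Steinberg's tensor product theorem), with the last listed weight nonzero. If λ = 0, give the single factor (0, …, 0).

((3, 0, 2, 1, 4, 0, 4), (1, 3, 1, 0, 1, 4, 4), (3, 3, 2, 1, 4, 0, 0), (4, 2, 3, 4, 2, 4, 2), (1, 2, 0, 1, 2, 0, 0), (2, 0, 4, 0, 4, 1, 1))

ω-coordinates c = M·v, v = (8441, -9533, -15699, 7458, 14109, 13483, -3645):
  c_1 = 0*8441 + 0*-9533 + 0*-15699 + 1*7458 + 0*14109 + 0*13483 + 0*-3645 = 7458
  c_2 = 0*8441 + 0*-9533 + -1*-15699 + 0*7458 + -1*14109 + 0*13483 + 0*-3645 = 1590
  c_3 = 2*8441 + -1*-9533 + 0*-15699 + 0*7458 + 0*14109 + -1*13483 + 0*-3645 = 12932
  c_4 = 1*8441 + 0*-9533 + 0*-15699 + 0*7458 + 0*14109 + 0*13483 + 2*-3645 = 1151
  c_5 = 0*8441 + 0*-9533 + 0*-15699 + 0*7458 + 1*14109 + 0*13483 + 0*-3645 = 14109
  c_6 = 0*8441 + 0*-9533 + 0*-15699 + 0*7458 + 0*14109 + 0*13483 + -1*-3645 = 3645
  c_7 = 2*8441 + 0*-9533 + 0*-15699 + 0*7458 + 0*14109 + -1*13483 + 0*-3645 = 3399
Expand coordinatewise in base 5:
  c_1 = 7458 = 3·5^0 + 1·5^1 + 3·5^2 + 4·5^3 + 1·5^4 + 2·5^5
  c_2 = 1590 = 0·5^0 + 3·5^1 + 3·5^2 + 2·5^3 + 2·5^4
  c_3 = 12932 = 2·5^0 + 1·5^1 + 2·5^2 + 3·5^3 + 0·5^4 + 4·5^5
  c_4 = 1151 = 1·5^0 + 0·5^1 + 1·5^2 + 4·5^3 + 1·5^4
  c_5 = 14109 = 4·5^0 + 1·5^1 + 4·5^2 + 2·5^3 + 2·5^4 + 4·5^5
  c_6 = 3645 = 0·5^0 + 4·5^1 + 0·5^2 + 4·5^3 + 0·5^4 + 1·5^5
  c_7 = 3399 = 4·5^0 + 4·5^1 + 0·5^2 + 2·5^3 + 0·5^4 + 1·5^5
p-restricted factor λ_0 = (3, 0, 2, 1, 4, 0, 4)
p-restricted factor λ_1 = (1, 3, 1, 0, 1, 4, 4)
p-restricted factor λ_2 = (3, 3, 2, 1, 4, 0, 0)
p-restricted factor λ_3 = (4, 2, 3, 4, 2, 4, 2)
p-restricted factor λ_4 = (1, 2, 0, 1, 2, 0, 0)
p-restricted factor λ_5 = (2, 0, 4, 0, 4, 1, 1)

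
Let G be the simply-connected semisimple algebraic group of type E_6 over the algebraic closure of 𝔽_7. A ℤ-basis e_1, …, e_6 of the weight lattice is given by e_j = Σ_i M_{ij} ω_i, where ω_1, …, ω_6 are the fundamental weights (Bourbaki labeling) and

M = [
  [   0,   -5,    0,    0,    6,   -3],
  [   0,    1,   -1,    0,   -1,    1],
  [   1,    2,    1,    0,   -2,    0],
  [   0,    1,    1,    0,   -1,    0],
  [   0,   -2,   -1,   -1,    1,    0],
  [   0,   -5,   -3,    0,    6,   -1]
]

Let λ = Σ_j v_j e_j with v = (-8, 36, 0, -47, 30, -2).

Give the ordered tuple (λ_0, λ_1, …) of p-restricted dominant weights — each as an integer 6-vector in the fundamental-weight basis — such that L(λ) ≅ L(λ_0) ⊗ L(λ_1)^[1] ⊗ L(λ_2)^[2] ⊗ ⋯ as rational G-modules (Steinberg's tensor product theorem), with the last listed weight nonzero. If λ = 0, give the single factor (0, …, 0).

In the fundamental-weight basis, λ has coordinates c = M·v (v = (-8, 36, 0, -47, 30, -2)):
  c_1 = 0*-8 + -5*36 + 0*0 + 0*-47 + 6*30 + -3*-2 = 6
  c_2 = 0*-8 + 1*36 + -1*0 + 0*-47 + -1*30 + 1*-2 = 4
  c_3 = 1*-8 + 2*36 + 1*0 + 0*-47 + -2*30 + 0*-2 = 4
  c_4 = 0*-8 + 1*36 + 1*0 + 0*-47 + -1*30 + 0*-2 = 6
  c_5 = 0*-8 + -2*36 + -1*0 + -1*-47 + 1*30 + 0*-2 = 5
  c_6 = 0*-8 + -5*36 + -3*0 + 0*-47 + 6*30 + -1*-2 = 2
p = 7; digits c_i = Σ_j d_{ij}·7^j, 0 ≤ d_{ij} < 7:
  c_1 = 6 = 6·7^0
  c_2 = 4 = 4·7^0
  c_3 = 4 = 4·7^0
  c_4 = 6 = 6·7^0
  c_5 = 5 = 5·7^0
  c_6 = 2 = 2·7^0
Factor λ_0 = (6, 4, 4, 6, 5, 2)

((6, 4, 4, 6, 5, 2),)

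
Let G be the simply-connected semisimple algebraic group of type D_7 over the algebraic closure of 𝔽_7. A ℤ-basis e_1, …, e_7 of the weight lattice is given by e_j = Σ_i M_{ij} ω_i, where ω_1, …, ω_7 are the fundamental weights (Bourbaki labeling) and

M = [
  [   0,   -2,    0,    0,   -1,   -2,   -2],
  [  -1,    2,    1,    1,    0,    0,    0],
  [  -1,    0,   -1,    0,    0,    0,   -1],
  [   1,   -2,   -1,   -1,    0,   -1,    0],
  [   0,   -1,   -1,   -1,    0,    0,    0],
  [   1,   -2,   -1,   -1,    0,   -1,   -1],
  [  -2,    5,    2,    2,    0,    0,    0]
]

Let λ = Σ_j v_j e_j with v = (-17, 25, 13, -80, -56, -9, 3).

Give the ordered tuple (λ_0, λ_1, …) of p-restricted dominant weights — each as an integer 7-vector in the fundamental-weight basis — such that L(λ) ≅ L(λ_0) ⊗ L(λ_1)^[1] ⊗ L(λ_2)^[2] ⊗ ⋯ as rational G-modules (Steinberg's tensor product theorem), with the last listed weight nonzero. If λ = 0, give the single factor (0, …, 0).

((4, 0, 1, 2, 0, 6, 4), (2, 0, 0, 1, 6, 0, 3))

Converting to the ω-basis (c_i = row i of M dotted with v = (-17, 25, 13, -80, -56, -9, 3)):
  c_1 = (0)·(-17) + (-2)·(25) + 0·13 + (0)·(-80) + (-1)·(-56) + (-2)·(-9) + (-2)·(3) = 18
  c_2 = (-1)·(-17) + 2·25 + 1·13 + (1)·(-80) + (0)·(-56) + (0)·(-9) + 0·3 = 0
  c_3 = (-1)·(-17) + 0·25 + (-1)·(13) + (0)·(-80) + (0)·(-56) + (0)·(-9) + (-1)·(3) = 1
  c_4 = (1)·(-17) + (-2)·(25) + (-1)·(13) + (-1)·(-80) + (0)·(-56) + (-1)·(-9) + 0·3 = 9
  c_5 = (0)·(-17) + (-1)·(25) + (-1)·(13) + (-1)·(-80) + (0)·(-56) + (0)·(-9) + 0·3 = 42
  c_6 = (1)·(-17) + (-2)·(25) + (-1)·(13) + (-1)·(-80) + (0)·(-56) + (-1)·(-9) + (-1)·(3) = 6
  c_7 = (-2)·(-17) + 5·25 + 2·13 + (2)·(-80) + (0)·(-56) + (0)·(-9) + 0·3 = 25
Expand coordinatewise in base 7:
  c_1 = 18 = 4·7^0 + 2·7^1
  c_2 = 0
  c_3 = 1 = 1·7^0
  c_4 = 9 = 2·7^0 + 1·7^1
  c_5 = 42 = 0·7^0 + 6·7^1
  c_6 = 6 = 6·7^0
  c_7 = 25 = 4·7^0 + 3·7^1
p-restricted factor λ_0 = (4, 0, 1, 2, 0, 6, 4)
p-restricted factor λ_1 = (2, 0, 0, 1, 6, 0, 3)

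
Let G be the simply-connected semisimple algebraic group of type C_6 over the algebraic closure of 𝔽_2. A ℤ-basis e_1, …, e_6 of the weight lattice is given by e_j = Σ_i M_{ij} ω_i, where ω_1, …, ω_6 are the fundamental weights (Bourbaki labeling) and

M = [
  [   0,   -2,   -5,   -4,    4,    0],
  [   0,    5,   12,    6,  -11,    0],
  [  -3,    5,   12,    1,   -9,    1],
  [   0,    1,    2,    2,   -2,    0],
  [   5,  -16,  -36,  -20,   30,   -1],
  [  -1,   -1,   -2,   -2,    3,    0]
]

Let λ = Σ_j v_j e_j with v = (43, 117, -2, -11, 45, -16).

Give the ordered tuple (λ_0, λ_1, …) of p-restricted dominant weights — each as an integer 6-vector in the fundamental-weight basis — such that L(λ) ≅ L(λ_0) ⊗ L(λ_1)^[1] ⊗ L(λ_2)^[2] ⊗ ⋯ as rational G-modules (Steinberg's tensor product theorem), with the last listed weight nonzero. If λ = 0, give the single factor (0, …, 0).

((0, 0, 0, 1, 1, 1),)

Change of basis e → ω: c = M·v where v = (43, 117, -2, -11, 45, -16):
  c_1 = 0·43 + (-2)·(117) + (-5)·(-2) + (-4)·(-11) + 4·45 + (0)·(-16) = 0
  c_2 = 0·43 + 5·117 + (12)·(-2) + (6)·(-11) + (-11)·(45) + (0)·(-16) = 0
  c_3 = (-3)·(43) + 5·117 + (12)·(-2) + (1)·(-11) + (-9)·(45) + (1)·(-16) = 0
  c_4 = 0·43 + 1·117 + (2)·(-2) + (2)·(-11) + (-2)·(45) + (0)·(-16) = 1
  c_5 = 5·43 + (-16)·(117) + (-36)·(-2) + (-20)·(-11) + 30·45 + (-1)·(-16) = 1
  c_6 = (-1)·(43) + (-1)·(117) + (-2)·(-2) + (-2)·(-11) + 3·45 + (0)·(-16) = 1
Writing each c_i in base p = 2:
  c_1 = 0
  c_2 = 0
  c_3 = 0
  c_4 = 1 = 1·2^0
  c_5 = 1 = 1·2^0
  c_6 = 1 = 1·2^0
p-restricted factor λ_0 = (0, 0, 0, 1, 1, 1)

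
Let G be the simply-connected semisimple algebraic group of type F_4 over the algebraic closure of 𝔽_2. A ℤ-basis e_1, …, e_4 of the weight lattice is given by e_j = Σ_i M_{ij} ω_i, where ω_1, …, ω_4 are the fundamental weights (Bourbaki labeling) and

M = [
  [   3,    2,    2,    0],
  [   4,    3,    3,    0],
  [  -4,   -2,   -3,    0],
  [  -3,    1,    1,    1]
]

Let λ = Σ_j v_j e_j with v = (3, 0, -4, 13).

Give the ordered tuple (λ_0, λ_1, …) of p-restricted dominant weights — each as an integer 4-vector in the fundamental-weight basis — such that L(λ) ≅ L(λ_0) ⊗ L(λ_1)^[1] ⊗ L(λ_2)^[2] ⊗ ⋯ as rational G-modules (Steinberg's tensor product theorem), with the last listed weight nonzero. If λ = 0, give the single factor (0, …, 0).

((1, 0, 0, 0),)

Converting to the ω-basis (c_i = row i of M dotted with v = (3, 0, -4, 13)):
  c_1 = 3*3 + 2*0 + 2*-4 + 0*13 = 1
  c_2 = 4*3 + 3*0 + 3*-4 + 0*13 = 0
  c_3 = -4*3 + -2*0 + -3*-4 + 0*13 = 0
  c_4 = -3*3 + 1*0 + 1*-4 + 1*13 = 0
Writing each c_i in base p = 2:
  c_1 = 1 = 1·2^0
  c_2 = 0
  c_3 = 0
  c_4 = 0
Factor λ_0 = (1, 0, 0, 0)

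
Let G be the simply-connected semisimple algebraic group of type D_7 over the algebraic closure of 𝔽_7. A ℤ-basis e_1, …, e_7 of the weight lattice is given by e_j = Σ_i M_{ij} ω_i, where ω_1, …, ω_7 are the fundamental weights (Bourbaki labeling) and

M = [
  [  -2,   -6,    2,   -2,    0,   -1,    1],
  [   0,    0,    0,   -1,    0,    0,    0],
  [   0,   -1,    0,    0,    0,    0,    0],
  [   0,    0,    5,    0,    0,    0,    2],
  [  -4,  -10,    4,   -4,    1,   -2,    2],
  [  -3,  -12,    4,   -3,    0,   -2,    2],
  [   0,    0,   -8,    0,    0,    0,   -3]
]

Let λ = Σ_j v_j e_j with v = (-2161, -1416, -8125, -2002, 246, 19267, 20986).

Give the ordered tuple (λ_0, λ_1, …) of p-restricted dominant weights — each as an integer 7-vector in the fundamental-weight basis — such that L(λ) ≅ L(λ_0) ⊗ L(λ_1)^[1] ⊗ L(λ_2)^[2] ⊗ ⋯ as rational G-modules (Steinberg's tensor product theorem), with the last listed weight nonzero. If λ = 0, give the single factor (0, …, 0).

((2, 0, 2, 3, 1, 6, 5), (5, 6, 6, 3, 5, 3, 4), (4, 5, 0, 6, 5, 1, 6), (6, 5, 4, 3, 5, 1, 5))

ω-coordinates c = M·v, v = (-2161, -1416, -8125, -2002, 246, 19267, 20986):
  c_1 = -2*-2161 + -6*-1416 + 2*-8125 + -2*-2002 + 0*246 + -1*19267 + 1*20986 = 2291
  c_2 = 0*-2161 + 0*-1416 + 0*-8125 + -1*-2002 + 0*246 + 0*19267 + 0*20986 = 2002
  c_3 = 0*-2161 + -1*-1416 + 0*-8125 + 0*-2002 + 0*246 + 0*19267 + 0*20986 = 1416
  c_4 = 0*-2161 + 0*-1416 + 5*-8125 + 0*-2002 + 0*246 + 0*19267 + 2*20986 = 1347
  c_5 = -4*-2161 + -10*-1416 + 4*-8125 + -4*-2002 + 1*246 + -2*19267 + 2*20986 = 1996
  c_6 = -3*-2161 + -12*-1416 + 4*-8125 + -3*-2002 + 0*246 + -2*19267 + 2*20986 = 419
  c_7 = 0*-2161 + 0*-1416 + -8*-8125 + 0*-2002 + 0*246 + 0*19267 + -3*20986 = 2042
Expand coordinatewise in base 7:
  c_1 = 2291 = 2·7^0 + 5·7^1 + 4·7^2 + 6·7^3
  c_2 = 2002 = 0·7^0 + 6·7^1 + 5·7^2 + 5·7^3
  c_3 = 1416 = 2·7^0 + 6·7^1 + 0·7^2 + 4·7^3
  c_4 = 1347 = 3·7^0 + 3·7^1 + 6·7^2 + 3·7^3
  c_5 = 1996 = 1·7^0 + 5·7^1 + 5·7^2 + 5·7^3
  c_6 = 419 = 6·7^0 + 3·7^1 + 1·7^2 + 1·7^3
  c_7 = 2042 = 5·7^0 + 4·7^1 + 6·7^2 + 5·7^3
Factor λ_0 = (2, 0, 2, 3, 1, 6, 5)
Factor λ_1 = (5, 6, 6, 3, 5, 3, 4)
Factor λ_2 = (4, 5, 0, 6, 5, 1, 6)
Factor λ_3 = (6, 5, 4, 3, 5, 1, 5)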